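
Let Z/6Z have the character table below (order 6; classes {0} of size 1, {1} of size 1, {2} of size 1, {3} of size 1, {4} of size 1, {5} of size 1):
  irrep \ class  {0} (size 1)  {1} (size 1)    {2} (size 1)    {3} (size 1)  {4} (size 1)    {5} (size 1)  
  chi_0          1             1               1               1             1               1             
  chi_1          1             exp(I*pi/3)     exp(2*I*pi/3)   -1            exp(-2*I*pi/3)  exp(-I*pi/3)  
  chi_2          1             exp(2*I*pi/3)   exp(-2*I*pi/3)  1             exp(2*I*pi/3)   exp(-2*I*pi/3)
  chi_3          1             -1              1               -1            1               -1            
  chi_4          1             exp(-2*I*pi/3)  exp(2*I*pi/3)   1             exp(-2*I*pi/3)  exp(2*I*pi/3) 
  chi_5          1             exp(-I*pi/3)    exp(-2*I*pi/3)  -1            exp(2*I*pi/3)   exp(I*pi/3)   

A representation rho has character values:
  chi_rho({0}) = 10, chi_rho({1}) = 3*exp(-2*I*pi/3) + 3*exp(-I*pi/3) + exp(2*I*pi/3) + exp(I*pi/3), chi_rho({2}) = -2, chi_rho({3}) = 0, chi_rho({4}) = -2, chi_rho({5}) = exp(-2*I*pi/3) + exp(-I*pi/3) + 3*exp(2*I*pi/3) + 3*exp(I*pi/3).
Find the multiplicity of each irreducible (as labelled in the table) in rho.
Multiplicities: chi_0: 1, chi_1: 1, chi_2: 1, chi_3: 1, chi_4: 3, chi_5: 3.

Details: Use <chi_rho, chi> = (1/|G|) sum_C |C| * chi_rho(C) * conj(chi(C)) with |G| = 6 for each irreducible chi in the table:
  <chi_rho, chi_0> = (1/6)[1*(10)*conj(1) + 1*(3*exp(-2*I*pi/3) + 3*exp(-I*pi/3) + exp(2*I*pi/3) + exp(I*pi/3))*conj(1) + 1*(-2)*conj(1) + 1*(0)*conj(1) + 1*(-2)*conj(1) + 1*(exp(-2*I*pi/3) + exp(-I*pi/3) + 3*exp(2*I*pi/3) + 3*exp(I*pi/3))*conj(1)]
      = (1/6)[(10) + (3*exp(-2*I*pi/3) + 3*exp(-I*pi/3) + exp(2*I*pi/3) + exp(I*pi/3)) + (-2) + (0) + (-2) + (exp(-2*I*pi/3) + exp(-I*pi/3) + 3*exp(2*I*pi/3) + 3*exp(I*pi/3))] = 6/6 = 1
  <chi_rho, chi_1> = (1/6)[1*(10)*conj(1) + 1*(3*exp(-2*I*pi/3) + 3*exp(-I*pi/3) + exp(2*I*pi/3) + exp(I*pi/3))*conj(exp(I*pi/3)) + 1*(-2)*conj(exp(2*I*pi/3)) + 1*(0)*conj(-1) + 1*(-2)*conj(exp(-2*I*pi/3)) + 1*(exp(-2*I*pi/3) + exp(-I*pi/3) + 3*exp(2*I*pi/3) + 3*exp(I*pi/3))*conj(exp(-I*pi/3))]
      = (1/6)[(10) + (-2 + 3*exp(-2*I*pi/3) + exp(I*pi/3)) + (4 + 2*exp(-2*I*pi/3) + 4*exp(2*I*pi/3)) + (0) + (4 + 4*exp(-2*I*pi/3) + 2*exp(2*I*pi/3)) + (-2 + exp(-I*pi/3) + 3*exp(2*I*pi/3))] = 6/6 = 1
  <chi_rho, chi_2> = (1/6)[1*(10)*conj(1) + 1*(3*exp(-2*I*pi/3) + 3*exp(-I*pi/3) + exp(2*I*pi/3) + exp(I*pi/3))*conj(exp(2*I*pi/3)) + 1*(-2)*conj(exp(-2*I*pi/3)) + 1*(0)*conj(1) + 1*(-2)*conj(exp(2*I*pi/3)) + 1*(exp(-2*I*pi/3) + exp(-I*pi/3) + 3*exp(2*I*pi/3) + 3*exp(I*pi/3))*conj(exp(-2*I*pi/3))]
      = (1/6)[(10) + (-2 + exp(-I*pi/3) + 3*exp(2*I*pi/3)) + (4 + 4*exp(-2*I*pi/3) + 2*exp(2*I*pi/3)) + (0) + (4 + 2*exp(-2*I*pi/3) + 4*exp(2*I*pi/3)) + (-2 + 3*exp(-2*I*pi/3) + exp(I*pi/3))] = 6/6 = 1
  <chi_rho, chi_3> = (1/6)[1*(10)*conj(1) + 1*(3*exp(-2*I*pi/3) + 3*exp(-I*pi/3) + exp(2*I*pi/3) + exp(I*pi/3))*conj(-1) + 1*(-2)*conj(1) + 1*(0)*conj(-1) + 1*(-2)*conj(1) + 1*(exp(-2*I*pi/3) + exp(-I*pi/3) + 3*exp(2*I*pi/3) + 3*exp(I*pi/3))*conj(-1)]
      = (1/6)[(10) + (-exp(I*pi/3) - exp(2*I*pi/3) - 3*exp(-I*pi/3) - 3*exp(-2*I*pi/3)) + (-2) + (0) + (-2) + (-3*exp(I*pi/3) - 3*exp(2*I*pi/3) - exp(-I*pi/3) - exp(-2*I*pi/3))] = 6/6 = 1
  <chi_rho, chi_4> = (1/6)[1*(10)*conj(1) + 1*(3*exp(-2*I*pi/3) + 3*exp(-I*pi/3) + exp(2*I*pi/3) + exp(I*pi/3))*conj(exp(-2*I*pi/3)) + 1*(-2)*conj(exp(2*I*pi/3)) + 1*(0)*conj(1) + 1*(-2)*conj(exp(-2*I*pi/3)) + 1*(exp(-2*I*pi/3) + exp(-I*pi/3) + 3*exp(2*I*pi/3) + 3*exp(I*pi/3))*conj(exp(2*I*pi/3))]
      = (1/6)[(10) + (2 + exp(-2*I*pi/3) + 3*exp(I*pi/3)) + (4 + 2*exp(-2*I*pi/3) + 4*exp(2*I*pi/3)) + (0) + (4 + 4*exp(-2*I*pi/3) + 2*exp(2*I*pi/3)) + (2 + 3*exp(-I*pi/3) + exp(2*I*pi/3))] = 18/6 = 3
  <chi_rho, chi_5> = (1/6)[1*(10)*conj(1) + 1*(3*exp(-2*I*pi/3) + 3*exp(-I*pi/3) + exp(2*I*pi/3) + exp(I*pi/3))*conj(exp(-I*pi/3)) + 1*(-2)*conj(exp(-2*I*pi/3)) + 1*(0)*conj(-1) + 1*(-2)*conj(exp(2*I*pi/3)) + 1*(exp(-2*I*pi/3) + exp(-I*pi/3) + 3*exp(2*I*pi/3) + 3*exp(I*pi/3))*conj(exp(I*pi/3))]
      = (1/6)[(10) + (2 + 3*exp(-I*pi/3) + exp(2*I*pi/3)) + (4 + 4*exp(-2*I*pi/3) + 2*exp(2*I*pi/3)) + (0) + (4 + 2*exp(-2*I*pi/3) + 4*exp(2*I*pi/3)) + (2 + exp(-2*I*pi/3) + 3*exp(I*pi/3))] = 18/6 = 3
(Exp terms are combined using exp(i*s)*conj(exp(i*t)) = exp(i*(s-t)), and sums of them are collapsed using the identity that for every m > 1 the m distinct m-th roots of unity sum to 0, e.g. 1 + exp(2*I*pi/3) + exp(-2*I*pi/3) = 0.)
Dimension check: dim(rho) = sum (mult * dim) = 1*1 + 1*1 + 1*1 + 1*1 + 3*1 + 3*1 = 10 = chi_rho(e) = 10.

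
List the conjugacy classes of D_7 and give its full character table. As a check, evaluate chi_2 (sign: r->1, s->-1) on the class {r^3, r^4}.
Conjugacy classes: {e} of size 1, {r^1, r^6} of size 2, {r^2, r^5} of size 2, {r^3, r^4} of size 2, {s, sr, ..., sr^6} of size 7.
Character table:
  irrep \ class              {e} (size 1)  {r^1, r^6} (size 2)  {r^2, r^5} (size 2)  {r^3, r^4} (size 2)  {s, sr, ..., sr^6} (size 7)
  chi_1 (triv)               1             1                    1                    1                    1                          
  chi_2 (sign: r->1, s->-1)  1             1                    1                    1                    -1                         
  chi_3 (2d, j=1)            2             2*cos(2*pi/7)        -2*cos(3*pi/7)       -2*cos(pi/7)         0                          
  chi_4 (2d, j=2)            2             -2*cos(3*pi/7)       -2*cos(pi/7)         2*cos(2*pi/7)        0                          
  chi_5 (2d, j=3)            2             -2*cos(pi/7)         2*cos(2*pi/7)        -2*cos(3*pi/7)       0                          

Spot check: chi_2 (sign: r->1, s->-1) on {r^3, r^4} = 1.

Explanation: D_7 has order 2*7 = 14 with 5 conjugacy classes, hence 5 irreducibles. Sum of squared dims 1 + 1 + 4 + 4 + 4 = 14 = |G|. Linear characters come from the abelianisation; the 2-dimensional irreps have character r^k -> 2*cos(2*pi*j*k/7), reflections -> 0.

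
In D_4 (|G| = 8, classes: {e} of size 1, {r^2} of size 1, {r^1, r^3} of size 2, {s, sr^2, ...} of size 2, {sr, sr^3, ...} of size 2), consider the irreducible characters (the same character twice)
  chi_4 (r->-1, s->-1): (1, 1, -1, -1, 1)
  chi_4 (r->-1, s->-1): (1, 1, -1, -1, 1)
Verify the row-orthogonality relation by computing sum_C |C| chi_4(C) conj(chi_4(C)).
Sum = 8 = |G| = 8; so <chi_4, chi_4> = 1 (norm-1 confirms irreducibility).

Justification: Compute term by term over conjugacy classes (|C| * chi_4(C) * conj(chi_4(C))):
  1*(1)*conj(1) + 1*(1)*conj(1) + 2*(-1)*conj(-1) + 2*(-1)*conj(-1) + 2*(1)*conj(1)
  = (1) + (1) + (2) + (2) + (2)
  = 8.
Dividing by |G| = 8 gives 8/8 = 1, matching the row-orthogonality relation <chi_4, chi_4> = [chi_4 = chi_4].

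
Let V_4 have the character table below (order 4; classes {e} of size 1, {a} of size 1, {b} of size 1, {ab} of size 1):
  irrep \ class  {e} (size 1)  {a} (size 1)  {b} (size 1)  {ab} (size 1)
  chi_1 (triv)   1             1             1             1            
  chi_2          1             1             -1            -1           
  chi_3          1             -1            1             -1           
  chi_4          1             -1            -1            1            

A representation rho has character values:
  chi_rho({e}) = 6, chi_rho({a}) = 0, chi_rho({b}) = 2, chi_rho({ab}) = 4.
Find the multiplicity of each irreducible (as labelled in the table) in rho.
Multiplicities: chi_1: 3, chi_2: 0, chi_3: 1, chi_4: 2.

Solution. Use <chi_rho, chi> = (1/|G|) sum_C |C| * chi_rho(C) * conj(chi(C)) with |G| = 4 for each irreducible chi in the table:
  <chi_rho, chi_1> = (1/4)[1*(6)*conj(1) + 1*(0)*conj(1) + 1*(2)*conj(1) + 1*(4)*conj(1)]
      = (1/4)[(6) + (0) + (2) + (4)] = 12/4 = 3
  <chi_rho, chi_2> = (1/4)[1*(6)*conj(1) + 1*(0)*conj(1) + 1*(2)*conj(-1) + 1*(4)*conj(-1)]
      = (1/4)[(6) + (0) + (-2) + (-4)] = 0/4 = 0
  <chi_rho, chi_3> = (1/4)[1*(6)*conj(1) + 1*(0)*conj(-1) + 1*(2)*conj(1) + 1*(4)*conj(-1)]
      = (1/4)[(6) + (0) + (2) + (-4)] = 4/4 = 1
  <chi_rho, chi_4> = (1/4)[1*(6)*conj(1) + 1*(0)*conj(-1) + 1*(2)*conj(-1) + 1*(4)*conj(1)]
      = (1/4)[(6) + (0) + (-2) + (4)] = 8/4 = 2
Dimension check: dim(rho) = sum (mult * dim) = 3*1 + 0*1 + 1*1 + 2*1 = 6 = chi_rho(e) = 6.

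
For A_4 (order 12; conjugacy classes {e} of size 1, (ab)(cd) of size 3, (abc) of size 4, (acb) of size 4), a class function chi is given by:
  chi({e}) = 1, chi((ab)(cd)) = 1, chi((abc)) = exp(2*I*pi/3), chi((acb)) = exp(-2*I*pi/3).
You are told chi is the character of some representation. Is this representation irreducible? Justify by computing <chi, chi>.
Irreducible: <chi, chi> = 1.

Working: <chi, chi> = (1/|G|) sum_C |C| * |chi(C)|^2 = (1/12)[1*|1|^2 + 3*|1|^2 + 4*|exp(2*I*pi/3)|^2 + 4*|exp(-2*I*pi/3)|^2]
  = (1/12)[(1) + (3) + (4) + (4)] = 12/12 = 1.
(Exp terms are combined using exp(i*s)*conj(exp(i*t)) = exp(i*(s-t)), and sums of them are collapsed using the identity that for every m > 1 the m distinct m-th roots of unity sum to 0, e.g. 1 + exp(2*I*pi/3) + exp(-2*I*pi/3) = 0.)
A character is irreducible iff <chi, chi> = 1, so this representation is irreducible.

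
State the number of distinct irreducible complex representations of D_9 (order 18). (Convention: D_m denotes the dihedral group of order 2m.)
6

Explanation: The number of irreducible complex representations of a finite group equals its number of conjugacy classes. D_9 has 6 conjugacy classes ((n+3)/2 for n odd), so D_9 (order 18) has exactly 6 irreducible complex representations.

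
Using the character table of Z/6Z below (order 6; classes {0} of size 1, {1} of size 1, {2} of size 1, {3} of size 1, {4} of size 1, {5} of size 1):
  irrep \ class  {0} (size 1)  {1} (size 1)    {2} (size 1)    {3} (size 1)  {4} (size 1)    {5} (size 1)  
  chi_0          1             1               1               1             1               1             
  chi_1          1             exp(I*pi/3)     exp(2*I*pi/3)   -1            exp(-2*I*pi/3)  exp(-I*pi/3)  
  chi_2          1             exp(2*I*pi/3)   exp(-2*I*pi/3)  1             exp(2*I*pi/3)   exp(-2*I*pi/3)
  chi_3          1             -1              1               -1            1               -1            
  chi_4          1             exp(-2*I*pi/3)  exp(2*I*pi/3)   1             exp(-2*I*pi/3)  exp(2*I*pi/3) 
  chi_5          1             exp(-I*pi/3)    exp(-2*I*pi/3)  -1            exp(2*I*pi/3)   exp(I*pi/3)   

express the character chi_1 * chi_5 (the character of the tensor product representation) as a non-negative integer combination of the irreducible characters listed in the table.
chi_1 tensor chi_5 = chi_0 (all other irreducibles have multiplicity 0).

Argument: The character of a tensor product is the pointwise product (chi_1 * chi_5)(C) = chi_1(C) * chi_5(C):
  {0}: (1)*(1), {1}: (exp(I*pi/3))*(exp(-I*pi/3)), {2}: (exp(2*I*pi/3))*(exp(-2*I*pi/3)), {3}: (-1)*(-1), {4}: (exp(-2*I*pi/3))*(exp(2*I*pi/3)), {5}: (exp(-I*pi/3))*(exp(I*pi/3))
so (chi_1 * chi_5) takes values
  {0} -> 1, {1} -> 1, {2} -> 1, {3} -> 1, {4} -> 1, {5} -> 1.
Now take the inner product of this character with each irreducible chi from the table, <chi_1*chi_5, chi> = (1/6) sum_C |C| (chi_1*chi_5)(C) conj(chi(C)):
  <chi_1*chi_5, chi_0> = (1/6)[1*(1)*conj(1) + 1*(1)*conj(1) + 1*(1)*conj(1) + 1*(1)*conj(1) + 1*(1)*conj(1) + 1*(1)*conj(1)]
      = (1/6)[(1) + (1) + (1) + (1) + (1) + (1)] = 6/6 = 1
  <chi_1*chi_5, chi_1> = (1/6)[1*(1)*conj(1) + 1*(1)*conj(exp(I*pi/3)) + 1*(1)*conj(exp(2*I*pi/3)) + 1*(1)*conj(-1) + 1*(1)*conj(exp(-2*I*pi/3)) + 1*(1)*conj(exp(-I*pi/3))]
      = (1/6)[(1) + (exp(-I*pi/3)) + (exp(-2*I*pi/3)) + (-1) + (exp(2*I*pi/3)) + (exp(I*pi/3))] = 0/6 = 0
  <chi_1*chi_5, chi_2> = (1/6)[1*(1)*conj(1) + 1*(1)*conj(exp(2*I*pi/3)) + 1*(1)*conj(exp(-2*I*pi/3)) + 1*(1)*conj(1) + 1*(1)*conj(exp(2*I*pi/3)) + 1*(1)*conj(exp(-2*I*pi/3))]
      = (1/6)[(1) + (exp(-2*I*pi/3)) + (exp(2*I*pi/3)) + (1) + (exp(-2*I*pi/3)) + (exp(2*I*pi/3))] = 0/6 = 0
  <chi_1*chi_5, chi_3> = (1/6)[1*(1)*conj(1) + 1*(1)*conj(-1) + 1*(1)*conj(1) + 1*(1)*conj(-1) + 1*(1)*conj(1) + 1*(1)*conj(-1)]
      = (1/6)[(1) + (-1) + (1) + (-1) + (1) + (-1)] = 0/6 = 0
  <chi_1*chi_5, chi_4> = (1/6)[1*(1)*conj(1) + 1*(1)*conj(exp(-2*I*pi/3)) + 1*(1)*conj(exp(2*I*pi/3)) + 1*(1)*conj(1) + 1*(1)*conj(exp(-2*I*pi/3)) + 1*(1)*conj(exp(2*I*pi/3))]
      = (1/6)[(1) + (exp(2*I*pi/3)) + (exp(-2*I*pi/3)) + (1) + (exp(2*I*pi/3)) + (exp(-2*I*pi/3))] = 0/6 = 0
  <chi_1*chi_5, chi_5> = (1/6)[1*(1)*conj(1) + 1*(1)*conj(exp(-I*pi/3)) + 1*(1)*conj(exp(-2*I*pi/3)) + 1*(1)*conj(-1) + 1*(1)*conj(exp(2*I*pi/3)) + 1*(1)*conj(exp(I*pi/3))]
      = (1/6)[(1) + (exp(I*pi/3)) + (exp(2*I*pi/3)) + (-1) + (exp(-2*I*pi/3)) + (exp(-I*pi/3))] = 0/6 = 0
(Exp terms are combined using exp(i*s)*conj(exp(i*t)) = exp(i*(s-t)), and sums of them are collapsed using the identity that for every m > 1 the m distinct m-th roots of unity sum to 0, e.g. 1 + exp(2*I*pi/3) + exp(-2*I*pi/3) = 0.)
Hence the multiplicities are chi_0: 1. Dimension check: dim(chi_1)*dim(chi_5) = 1*1 = 1 and sum (mult * dim) = 1*1 = 1.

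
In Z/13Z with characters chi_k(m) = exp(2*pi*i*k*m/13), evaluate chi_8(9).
chi_8(9) = zeta_13^72 = exp(-12*I*pi/13)

Why: chi_8(9) = zeta_13^(8*9) = zeta_13^72. Since zeta_13^13 = 1, this equals zeta_13^7 = exp(2*pi*i*7/13) = exp(-12*I*pi/13).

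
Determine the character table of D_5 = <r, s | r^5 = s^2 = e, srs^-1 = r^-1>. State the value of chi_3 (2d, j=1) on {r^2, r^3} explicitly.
Conjugacy classes: {e} of size 1, {r^1, r^4} of size 2, {r^2, r^3} of size 2, {s, sr, ..., sr^4} of size 5.
Character table:
  irrep \ class              {e} (size 1)  {r^1, r^4} (size 2)  {r^2, r^3} (size 2)  {s, sr, ..., sr^4} (size 5)
  chi_1 (triv)               1             1                    1                    1                          
  chi_2 (sign: r->1, s->-1)  1             1                    1                    -1                         
  chi_3 (2d, j=1)            2             -1/2 + sqrt(5)/2     -sqrt(5)/2 - 1/2     0                          
  chi_4 (2d, j=2)            2             -sqrt(5)/2 - 1/2     -1/2 + sqrt(5)/2     0                          

Spot check: chi_3 (2d, j=1) on {r^2, r^3} = -sqrt(5)/2 - 1/2.

Why: D_5 has order 2*5 = 10 with 4 conjugacy classes, hence 4 irreducibles. Sum of squared dims 1 + 1 + 4 + 4 = 10 = |G|. Linear characters come from the abelianisation; the 2-dimensional irreps have character r^k -> 2*cos(2*pi*j*k/5), reflections -> 0.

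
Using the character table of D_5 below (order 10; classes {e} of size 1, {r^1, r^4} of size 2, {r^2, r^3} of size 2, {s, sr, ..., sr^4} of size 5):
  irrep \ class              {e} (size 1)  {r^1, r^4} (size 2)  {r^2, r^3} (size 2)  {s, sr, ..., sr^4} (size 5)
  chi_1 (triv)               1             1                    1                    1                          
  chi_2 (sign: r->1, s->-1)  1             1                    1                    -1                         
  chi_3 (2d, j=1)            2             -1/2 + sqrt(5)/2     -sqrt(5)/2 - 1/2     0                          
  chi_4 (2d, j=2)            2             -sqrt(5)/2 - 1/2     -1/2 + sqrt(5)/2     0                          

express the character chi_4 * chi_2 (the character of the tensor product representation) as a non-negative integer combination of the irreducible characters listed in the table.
chi_4 tensor chi_2 = chi_4 (all other irreducibles have multiplicity 0).

Derivation: The character of a tensor product is the pointwise product (chi_4 * chi_2)(C) = chi_4(C) * chi_2(C):
  {e}: (2)*(1), {r^1, r^4}: (-sqrt(5)/2 - 1/2)*(1), {r^2, r^3}: (-1/2 + sqrt(5)/2)*(1), {s, sr, ..., sr^4}: (0)*(-1)
so (chi_4 * chi_2) takes values
  {e} -> 2, {r^1, r^4} -> -sqrt(5)/2 - 1/2, {r^2, r^3} -> -1/2 + sqrt(5)/2, {s, sr, ..., sr^4} -> 0.
Now take the inner product of this character with each irreducible chi from the table, <chi_4*chi_2, chi> = (1/10) sum_C |C| (chi_4*chi_2)(C) conj(chi(C)):
  <chi_4*chi_2, chi_1> = (1/10)[1*(2)*conj(1) + 2*(-sqrt(5)/2 - 1/2)*conj(1) + 2*(-1/2 + sqrt(5)/2)*conj(1) + 5*(0)*conj(1)]
      = (1/10)[(2) + (-sqrt(5) - 1) + (-1 + sqrt(5)) + (0)] = 0/10 = 0
  <chi_4*chi_2, chi_2> = (1/10)[1*(2)*conj(1) + 2*(-sqrt(5)/2 - 1/2)*conj(1) + 2*(-1/2 + sqrt(5)/2)*conj(1) + 5*(0)*conj(-1)]
      = (1/10)[(2) + (-sqrt(5) - 1) + (-1 + sqrt(5)) + (0)] = 0/10 = 0
  <chi_4*chi_2, chi_3> = (1/10)[1*(2)*conj(2) + 2*(-sqrt(5)/2 - 1/2)*conj(-1/2 + sqrt(5)/2) + 2*(-1/2 + sqrt(5)/2)*conj(-sqrt(5)/2 - 1/2) + 5*(0)*conj(0)]
      = (1/10)[(4) + (-2) + (-2) + (0)] = 0/10 = 0
  <chi_4*chi_2, chi_4> = (1/10)[1*(2)*conj(2) + 2*(-sqrt(5)/2 - 1/2)*conj(-sqrt(5)/2 - 1/2) + 2*(-1/2 + sqrt(5)/2)*conj(-1/2 + sqrt(5)/2) + 5*(0)*conj(0)]
      = (1/10)[(4) + (sqrt(5) + 3) + (3 - sqrt(5)) + (0)] = 10/10 = 1
Hence the multiplicities are chi_4: 1. Dimension check: dim(chi_4)*dim(chi_2) = 2*1 = 2 and sum (mult * dim) = 1*2 = 2.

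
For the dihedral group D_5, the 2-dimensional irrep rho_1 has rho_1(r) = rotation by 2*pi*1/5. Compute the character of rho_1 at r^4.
chi_{rho_1}(r^4) = 2*cos(2*pi*1*4/5) = -1/2 + sqrt(5)/2

rho_1(r^4) is rotation by angle 2*pi*1*4/5, whose trace is 2*cos(2*pi*1*4/5) = -1/2 + sqrt(5)/2.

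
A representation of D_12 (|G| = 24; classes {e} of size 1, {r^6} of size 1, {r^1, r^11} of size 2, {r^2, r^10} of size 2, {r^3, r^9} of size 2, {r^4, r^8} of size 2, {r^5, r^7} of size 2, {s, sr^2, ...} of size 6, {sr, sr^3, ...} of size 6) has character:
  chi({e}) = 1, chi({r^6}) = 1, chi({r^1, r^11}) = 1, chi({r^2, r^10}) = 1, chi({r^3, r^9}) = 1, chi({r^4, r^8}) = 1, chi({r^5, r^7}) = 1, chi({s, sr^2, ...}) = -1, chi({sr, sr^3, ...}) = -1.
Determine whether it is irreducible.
Irreducible: <chi, chi> = 1.

Working: <chi, chi> = (1/|G|) sum_C |C| * |chi(C)|^2 = (1/24)[1*|1|^2 + 1*|1|^2 + 2*|1|^2 + 2*|1|^2 + 2*|1|^2 + 2*|1|^2 + 2*|1|^2 + 6*|-1|^2 + 6*|-1|^2]
  = (1/24)[(1) + (1) + (2) + (2) + (2) + (2) + (2) + (6) + (6)] = 24/24 = 1.
A character is irreducible iff <chi, chi> = 1, so this representation is irreducible.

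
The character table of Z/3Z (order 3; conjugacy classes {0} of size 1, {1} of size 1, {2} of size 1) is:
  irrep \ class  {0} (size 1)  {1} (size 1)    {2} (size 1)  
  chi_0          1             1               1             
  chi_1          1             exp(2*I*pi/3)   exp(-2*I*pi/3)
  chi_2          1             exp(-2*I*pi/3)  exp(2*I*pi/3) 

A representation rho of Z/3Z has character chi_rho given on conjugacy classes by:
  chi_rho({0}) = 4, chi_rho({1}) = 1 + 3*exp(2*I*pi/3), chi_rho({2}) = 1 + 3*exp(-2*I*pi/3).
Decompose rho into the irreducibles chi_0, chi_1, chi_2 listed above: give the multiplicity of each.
Multiplicities: chi_0: 1, chi_1: 3, chi_2: 0.

Derivation: Use <chi_rho, chi> = (1/|G|) sum_C |C| * chi_rho(C) * conj(chi(C)) with |G| = 3 for each irreducible chi in the table:
  <chi_rho, chi_0> = (1/3)[1*(4)*conj(1) + 1*(1 + 3*exp(2*I*pi/3))*conj(1) + 1*(1 + 3*exp(-2*I*pi/3))*conj(1)]
      = (1/3)[(4) + (1 + 3*exp(2*I*pi/3)) + (1 + 3*exp(-2*I*pi/3))] = 3/3 = 1
  <chi_rho, chi_1> = (1/3)[1*(4)*conj(1) + 1*(1 + 3*exp(2*I*pi/3))*conj(exp(2*I*pi/3)) + 1*(1 + 3*exp(-2*I*pi/3))*conj(exp(-2*I*pi/3))]
      = (1/3)[(4) + (3 + exp(-2*I*pi/3)) + (3 + exp(2*I*pi/3))] = 9/3 = 3
  <chi_rho, chi_2> = (1/3)[1*(4)*conj(1) + 1*(1 + 3*exp(2*I*pi/3))*conj(exp(-2*I*pi/3)) + 1*(1 + 3*exp(-2*I*pi/3))*conj(exp(2*I*pi/3))]
      = (1/3)[(4) + (3*exp(-2*I*pi/3) + exp(2*I*pi/3)) + (exp(-2*I*pi/3) + 3*exp(2*I*pi/3))] = 0/3 = 0
(Exp terms are combined using exp(i*s)*conj(exp(i*t)) = exp(i*(s-t)), and sums of them are collapsed using the identity that for every m > 1 the m distinct m-th roots of unity sum to 0, e.g. 1 + exp(2*I*pi/3) + exp(-2*I*pi/3) = 0.)
Dimension check: dim(rho) = sum (mult * dim) = 1*1 + 3*1 + 0*1 = 4 = chi_rho(e) = 4.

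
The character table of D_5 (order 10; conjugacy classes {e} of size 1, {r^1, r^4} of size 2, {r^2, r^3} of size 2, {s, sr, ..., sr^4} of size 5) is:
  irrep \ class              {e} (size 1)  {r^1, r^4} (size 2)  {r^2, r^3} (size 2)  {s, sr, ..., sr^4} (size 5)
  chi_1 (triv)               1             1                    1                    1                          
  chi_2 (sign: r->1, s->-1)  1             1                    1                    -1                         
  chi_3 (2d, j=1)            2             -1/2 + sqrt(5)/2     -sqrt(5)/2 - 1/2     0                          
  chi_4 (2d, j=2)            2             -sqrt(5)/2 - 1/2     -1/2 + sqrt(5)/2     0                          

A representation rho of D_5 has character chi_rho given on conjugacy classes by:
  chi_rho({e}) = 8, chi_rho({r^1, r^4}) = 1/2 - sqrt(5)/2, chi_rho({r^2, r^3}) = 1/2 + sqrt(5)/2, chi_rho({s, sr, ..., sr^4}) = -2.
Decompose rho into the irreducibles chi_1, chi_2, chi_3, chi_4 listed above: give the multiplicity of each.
Multiplicities: chi_1: 0, chi_2: 2, chi_3: 1, chi_4: 2.

Argument: Use <chi_rho, chi> = (1/|G|) sum_C |C| * chi_rho(C) * conj(chi(C)) with |G| = 10 for each irreducible chi in the table:
  <chi_rho, chi_1> = (1/10)[1*(8)*conj(1) + 2*(1/2 - sqrt(5)/2)*conj(1) + 2*(1/2 + sqrt(5)/2)*conj(1) + 5*(-2)*conj(1)]
      = (1/10)[(8) + (1 - sqrt(5)) + (1 + sqrt(5)) + (-10)] = 0/10 = 0
  <chi_rho, chi_2> = (1/10)[1*(8)*conj(1) + 2*(1/2 - sqrt(5)/2)*conj(1) + 2*(1/2 + sqrt(5)/2)*conj(1) + 5*(-2)*conj(-1)]
      = (1/10)[(8) + (1 - sqrt(5)) + (1 + sqrt(5)) + (10)] = 20/10 = 2
  <chi_rho, chi_3> = (1/10)[1*(8)*conj(2) + 2*(1/2 - sqrt(5)/2)*conj(-1/2 + sqrt(5)/2) + 2*(1/2 + sqrt(5)/2)*conj(-sqrt(5)/2 - 1/2) + 5*(-2)*conj(0)]
      = (1/10)[(16) + (-3 + sqrt(5)) + (-3 - sqrt(5)) + (0)] = 10/10 = 1
  <chi_rho, chi_4> = (1/10)[1*(8)*conj(2) + 2*(1/2 - sqrt(5)/2)*conj(-sqrt(5)/2 - 1/2) + 2*(1/2 + sqrt(5)/2)*conj(-1/2 + sqrt(5)/2) + 5*(-2)*conj(0)]
      = (1/10)[(16) + (2) + (2) + (0)] = 20/10 = 2
Dimension check: dim(rho) = sum (mult * dim) = 0*1 + 2*1 + 1*2 + 2*2 = 8 = chi_rho(e) = 8.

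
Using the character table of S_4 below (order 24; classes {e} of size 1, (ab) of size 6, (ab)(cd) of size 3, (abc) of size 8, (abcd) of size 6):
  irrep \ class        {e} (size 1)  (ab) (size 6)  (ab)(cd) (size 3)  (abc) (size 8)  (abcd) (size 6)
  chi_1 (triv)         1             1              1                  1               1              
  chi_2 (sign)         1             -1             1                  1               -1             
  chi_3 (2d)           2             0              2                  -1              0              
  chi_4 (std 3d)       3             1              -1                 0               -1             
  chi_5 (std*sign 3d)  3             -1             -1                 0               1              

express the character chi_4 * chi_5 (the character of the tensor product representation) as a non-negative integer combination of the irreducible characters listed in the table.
chi_4 tensor chi_5 = chi_2 + chi_3 + chi_4 + chi_5 (all other irreducibles have multiplicity 0).

Why: The character of a tensor product is the pointwise product (chi_4 * chi_5)(C) = chi_4(C) * chi_5(C):
  {e}: (3)*(3), (ab): (1)*(-1), (ab)(cd): (-1)*(-1), (abc): (0)*(0), (abcd): (-1)*(1)
so (chi_4 * chi_5) takes values
  {e} -> 9, (ab) -> -1, (ab)(cd) -> 1, (abc) -> 0, (abcd) -> -1.
Now take the inner product of this character with each irreducible chi from the table, <chi_4*chi_5, chi> = (1/24) sum_C |C| (chi_4*chi_5)(C) conj(chi(C)):
  <chi_4*chi_5, chi_1> = (1/24)[1*(9)*conj(1) + 6*(-1)*conj(1) + 3*(1)*conj(1) + 8*(0)*conj(1) + 6*(-1)*conj(1)]
      = (1/24)[(9) + (-6) + (3) + (0) + (-6)] = 0/24 = 0
  <chi_4*chi_5, chi_2> = (1/24)[1*(9)*conj(1) + 6*(-1)*conj(-1) + 3*(1)*conj(1) + 8*(0)*conj(1) + 6*(-1)*conj(-1)]
      = (1/24)[(9) + (6) + (3) + (0) + (6)] = 24/24 = 1
  <chi_4*chi_5, chi_3> = (1/24)[1*(9)*conj(2) + 6*(-1)*conj(0) + 3*(1)*conj(2) + 8*(0)*conj(-1) + 6*(-1)*conj(0)]
      = (1/24)[(18) + (0) + (6) + (0) + (0)] = 24/24 = 1
  <chi_4*chi_5, chi_4> = (1/24)[1*(9)*conj(3) + 6*(-1)*conj(1) + 3*(1)*conj(-1) + 8*(0)*conj(0) + 6*(-1)*conj(-1)]
      = (1/24)[(27) + (-6) + (-3) + (0) + (6)] = 24/24 = 1
  <chi_4*chi_5, chi_5> = (1/24)[1*(9)*conj(3) + 6*(-1)*conj(-1) + 3*(1)*conj(-1) + 8*(0)*conj(0) + 6*(-1)*conj(1)]
      = (1/24)[(27) + (6) + (-3) + (0) + (-6)] = 24/24 = 1
Hence the multiplicities are chi_2: 1, chi_3: 1, chi_4: 1, chi_5: 1. Dimension check: dim(chi_4)*dim(chi_5) = 3*3 = 9 and sum (mult * dim) = 1*1 + 1*2 + 1*3 + 1*3 = 9.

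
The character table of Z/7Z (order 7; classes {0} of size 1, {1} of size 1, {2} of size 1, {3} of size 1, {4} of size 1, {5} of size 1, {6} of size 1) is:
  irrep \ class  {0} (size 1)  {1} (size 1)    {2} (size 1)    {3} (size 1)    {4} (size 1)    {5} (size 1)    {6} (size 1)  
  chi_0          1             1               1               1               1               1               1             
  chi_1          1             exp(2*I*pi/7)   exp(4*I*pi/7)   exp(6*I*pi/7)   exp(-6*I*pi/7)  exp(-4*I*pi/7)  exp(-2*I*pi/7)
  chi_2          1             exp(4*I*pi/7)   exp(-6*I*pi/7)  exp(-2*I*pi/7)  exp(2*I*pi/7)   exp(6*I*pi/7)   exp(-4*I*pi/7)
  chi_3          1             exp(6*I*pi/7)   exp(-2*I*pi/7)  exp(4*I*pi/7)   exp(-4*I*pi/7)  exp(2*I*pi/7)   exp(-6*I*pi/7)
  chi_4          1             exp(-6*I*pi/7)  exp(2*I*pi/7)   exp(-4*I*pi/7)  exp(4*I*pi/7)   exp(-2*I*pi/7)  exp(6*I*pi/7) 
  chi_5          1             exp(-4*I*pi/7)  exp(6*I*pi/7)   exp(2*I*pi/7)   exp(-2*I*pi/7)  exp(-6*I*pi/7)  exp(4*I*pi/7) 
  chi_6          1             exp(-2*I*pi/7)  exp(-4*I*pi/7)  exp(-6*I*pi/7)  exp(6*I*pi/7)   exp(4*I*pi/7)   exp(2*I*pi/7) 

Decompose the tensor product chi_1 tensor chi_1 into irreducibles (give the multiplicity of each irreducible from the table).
chi_1 tensor chi_1 = chi_2 (all other irreducibles have multiplicity 0).

The character of a tensor product is the pointwise product (chi_1 * chi_1)(C) = chi_1(C) * chi_1(C):
  {0}: (1)*(1), {1}: (exp(2*I*pi/7))*(exp(2*I*pi/7)), {2}: (exp(4*I*pi/7))*(exp(4*I*pi/7)), {3}: (exp(6*I*pi/7))*(exp(6*I*pi/7)), {4}: (exp(-6*I*pi/7))*(exp(-6*I*pi/7)), {5}: (exp(-4*I*pi/7))*(exp(-4*I*pi/7)), {6}: (exp(-2*I*pi/7))*(exp(-2*I*pi/7))
so (chi_1 * chi_1) takes values
  {0} -> 1, {1} -> exp(4*I*pi/7), {2} -> exp(-6*I*pi/7), {3} -> exp(-2*I*pi/7), {4} -> exp(2*I*pi/7), {5} -> exp(6*I*pi/7), {6} -> exp(-4*I*pi/7).
Now take the inner product of this character with each irreducible chi from the table, <chi_1*chi_1, chi> = (1/7) sum_C |C| (chi_1*chi_1)(C) conj(chi(C)):
  <chi_1*chi_1, chi_0> = (1/7)[1*(1)*conj(1) + 1*(exp(4*I*pi/7))*conj(1) + 1*(exp(-6*I*pi/7))*conj(1) + 1*(exp(-2*I*pi/7))*conj(1) + 1*(exp(2*I*pi/7))*conj(1) + 1*(exp(6*I*pi/7))*conj(1) + 1*(exp(-4*I*pi/7))*conj(1)]
      = (1/7)[(1) + (exp(4*I*pi/7)) + (exp(-6*I*pi/7)) + (exp(-2*I*pi/7)) + (exp(2*I*pi/7)) + (exp(6*I*pi/7)) + (exp(-4*I*pi/7))] = 0/7 = 0
  <chi_1*chi_1, chi_1> = (1/7)[1*(1)*conj(1) + 1*(exp(4*I*pi/7))*conj(exp(2*I*pi/7)) + 1*(exp(-6*I*pi/7))*conj(exp(4*I*pi/7)) + 1*(exp(-2*I*pi/7))*conj(exp(6*I*pi/7)) + 1*(exp(2*I*pi/7))*conj(exp(-6*I*pi/7)) + 1*(exp(6*I*pi/7))*conj(exp(-4*I*pi/7)) + 1*(exp(-4*I*pi/7))*conj(exp(-2*I*pi/7))]
      = (1/7)[(1) + (exp(2*I*pi/7)) + (exp(4*I*pi/7)) + (exp(6*I*pi/7)) + (exp(-6*I*pi/7)) + (exp(-4*I*pi/7)) + (exp(-2*I*pi/7))] = 0/7 = 0
  <chi_1*chi_1, chi_2> = (1/7)[1*(1)*conj(1) + 1*(exp(4*I*pi/7))*conj(exp(4*I*pi/7)) + 1*(exp(-6*I*pi/7))*conj(exp(-6*I*pi/7)) + 1*(exp(-2*I*pi/7))*conj(exp(-2*I*pi/7)) + 1*(exp(2*I*pi/7))*conj(exp(2*I*pi/7)) + 1*(exp(6*I*pi/7))*conj(exp(6*I*pi/7)) + 1*(exp(-4*I*pi/7))*conj(exp(-4*I*pi/7))]
      = (1/7)[(1) + (1) + (1) + (1) + (1) + (1) + (1)] = 7/7 = 1
  <chi_1*chi_1, chi_3> = (1/7)[1*(1)*conj(1) + 1*(exp(4*I*pi/7))*conj(exp(6*I*pi/7)) + 1*(exp(-6*I*pi/7))*conj(exp(-2*I*pi/7)) + 1*(exp(-2*I*pi/7))*conj(exp(4*I*pi/7)) + 1*(exp(2*I*pi/7))*conj(exp(-4*I*pi/7)) + 1*(exp(6*I*pi/7))*conj(exp(2*I*pi/7)) + 1*(exp(-4*I*pi/7))*conj(exp(-6*I*pi/7))]
      = (1/7)[(1) + (exp(-2*I*pi/7)) + (exp(-4*I*pi/7)) + (exp(-6*I*pi/7)) + (exp(6*I*pi/7)) + (exp(4*I*pi/7)) + (exp(2*I*pi/7))] = 0/7 = 0
  <chi_1*chi_1, chi_4> = (1/7)[1*(1)*conj(1) + 1*(exp(4*I*pi/7))*conj(exp(-6*I*pi/7)) + 1*(exp(-6*I*pi/7))*conj(exp(2*I*pi/7)) + 1*(exp(-2*I*pi/7))*conj(exp(-4*I*pi/7)) + 1*(exp(2*I*pi/7))*conj(exp(4*I*pi/7)) + 1*(exp(6*I*pi/7))*conj(exp(-2*I*pi/7)) + 1*(exp(-4*I*pi/7))*conj(exp(6*I*pi/7))]
      = (1/7)[(1) + (exp(-4*I*pi/7)) + (exp(6*I*pi/7)) + (exp(2*I*pi/7)) + (exp(-2*I*pi/7)) + (exp(-6*I*pi/7)) + (exp(4*I*pi/7))] = 0/7 = 0
  <chi_1*chi_1, chi_5> = (1/7)[1*(1)*conj(1) + 1*(exp(4*I*pi/7))*conj(exp(-4*I*pi/7)) + 1*(exp(-6*I*pi/7))*conj(exp(6*I*pi/7)) + 1*(exp(-2*I*pi/7))*conj(exp(2*I*pi/7)) + 1*(exp(2*I*pi/7))*conj(exp(-2*I*pi/7)) + 1*(exp(6*I*pi/7))*conj(exp(-6*I*pi/7)) + 1*(exp(-4*I*pi/7))*conj(exp(4*I*pi/7))]
      = (1/7)[(1) + (exp(-6*I*pi/7)) + (exp(2*I*pi/7)) + (exp(-4*I*pi/7)) + (exp(4*I*pi/7)) + (exp(-2*I*pi/7)) + (exp(6*I*pi/7))] = 0/7 = 0
  <chi_1*chi_1, chi_6> = (1/7)[1*(1)*conj(1) + 1*(exp(4*I*pi/7))*conj(exp(-2*I*pi/7)) + 1*(exp(-6*I*pi/7))*conj(exp(-4*I*pi/7)) + 1*(exp(-2*I*pi/7))*conj(exp(-6*I*pi/7)) + 1*(exp(2*I*pi/7))*conj(exp(6*I*pi/7)) + 1*(exp(6*I*pi/7))*conj(exp(4*I*pi/7)) + 1*(exp(-4*I*pi/7))*conj(exp(2*I*pi/7))]
      = (1/7)[(1) + (exp(6*I*pi/7)) + (exp(-2*I*pi/7)) + (exp(4*I*pi/7)) + (exp(-4*I*pi/7)) + (exp(2*I*pi/7)) + (exp(-6*I*pi/7))] = 0/7 = 0
(Exp terms are combined using exp(i*s)*conj(exp(i*t)) = exp(i*(s-t)), and sums of them are collapsed using the identity that for every m > 1 the m distinct m-th roots of unity sum to 0, e.g. 1 + exp(2*I*pi/3) + exp(-2*I*pi/3) = 0.)
Hence the multiplicities are chi_2: 1. Dimension check: dim(chi_1)*dim(chi_1) = 1*1 = 1 and sum (mult * dim) = 1*1 = 1.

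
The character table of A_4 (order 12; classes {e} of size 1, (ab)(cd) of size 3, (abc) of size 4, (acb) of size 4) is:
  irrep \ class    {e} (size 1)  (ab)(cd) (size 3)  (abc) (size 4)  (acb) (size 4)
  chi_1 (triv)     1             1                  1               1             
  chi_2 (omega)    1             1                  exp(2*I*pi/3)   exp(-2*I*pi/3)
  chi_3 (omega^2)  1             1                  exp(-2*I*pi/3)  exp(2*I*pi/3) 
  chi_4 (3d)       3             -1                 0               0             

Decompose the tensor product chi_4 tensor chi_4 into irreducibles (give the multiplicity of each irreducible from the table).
chi_4 tensor chi_4 = chi_1 + chi_2 + chi_3 + 2*chi_4 (all other irreducibles have multiplicity 0).

Working: The character of a tensor product is the pointwise product (chi_4 * chi_4)(C) = chi_4(C) * chi_4(C):
  {e}: (3)*(3), (ab)(cd): (-1)*(-1), (abc): (0)*(0), (acb): (0)*(0)
so (chi_4 * chi_4) takes values
  {e} -> 9, (ab)(cd) -> 1, (abc) -> 0, (acb) -> 0.
Now take the inner product of this character with each irreducible chi from the table, <chi_4*chi_4, chi> = (1/12) sum_C |C| (chi_4*chi_4)(C) conj(chi(C)):
  <chi_4*chi_4, chi_1> = (1/12)[1*(9)*conj(1) + 3*(1)*conj(1) + 4*(0)*conj(1) + 4*(0)*conj(1)]
      = (1/12)[(9) + (3) + (0) + (0)] = 12/12 = 1
  <chi_4*chi_4, chi_2> = (1/12)[1*(9)*conj(1) + 3*(1)*conj(1) + 4*(0)*conj(exp(2*I*pi/3)) + 4*(0)*conj(exp(-2*I*pi/3))]
      = (1/12)[(9) + (3) + (0) + (0)] = 12/12 = 1
  <chi_4*chi_4, chi_3> = (1/12)[1*(9)*conj(1) + 3*(1)*conj(1) + 4*(0)*conj(exp(-2*I*pi/3)) + 4*(0)*conj(exp(2*I*pi/3))]
      = (1/12)[(9) + (3) + (0) + (0)] = 12/12 = 1
  <chi_4*chi_4, chi_4> = (1/12)[1*(9)*conj(3) + 3*(1)*conj(-1) + 4*(0)*conj(0) + 4*(0)*conj(0)]
      = (1/12)[(27) + (-3) + (0) + (0)] = 24/12 = 2
(Exp terms are combined using exp(i*s)*conj(exp(i*t)) = exp(i*(s-t)), and sums of them are collapsed using the identity that for every m > 1 the m distinct m-th roots of unity sum to 0, e.g. 1 + exp(2*I*pi/3) + exp(-2*I*pi/3) = 0.)
Hence the multiplicities are chi_1: 1, chi_2: 1, chi_3: 1, chi_4: 2. Dimension check: dim(chi_4)*dim(chi_4) = 3*3 = 9 and sum (mult * dim) = 1*1 + 1*1 + 1*1 + 2*3 = 9.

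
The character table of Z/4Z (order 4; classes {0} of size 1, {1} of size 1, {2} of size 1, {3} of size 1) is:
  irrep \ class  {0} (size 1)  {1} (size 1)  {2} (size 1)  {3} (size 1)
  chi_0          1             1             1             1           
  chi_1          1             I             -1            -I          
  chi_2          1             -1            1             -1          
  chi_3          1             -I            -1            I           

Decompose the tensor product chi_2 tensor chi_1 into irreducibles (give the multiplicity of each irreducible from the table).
chi_2 tensor chi_1 = chi_3 (all other irreducibles have multiplicity 0).

Reasoning: The character of a tensor product is the pointwise product (chi_2 * chi_1)(C) = chi_2(C) * chi_1(C):
  {0}: (1)*(1), {1}: (-1)*(I), {2}: (1)*(-1), {3}: (-1)*(-I)
so (chi_2 * chi_1) takes values
  {0} -> 1, {1} -> -I, {2} -> -1, {3} -> I.
Now take the inner product of this character with each irreducible chi from the table, <chi_2*chi_1, chi> = (1/4) sum_C |C| (chi_2*chi_1)(C) conj(chi(C)):
  <chi_2*chi_1, chi_0> = (1/4)[1*(1)*conj(1) + 1*(-I)*conj(1) + 1*(-1)*conj(1) + 1*(I)*conj(1)]
      = (1/4)[(1) + (-I) + (-1) + (I)] = 0/4 = 0
  <chi_2*chi_1, chi_1> = (1/4)[1*(1)*conj(1) + 1*(-I)*conj(I) + 1*(-1)*conj(-1) + 1*(I)*conj(-I)]
      = (1/4)[(1) + (-1) + (1) + (-1)] = 0/4 = 0
  <chi_2*chi_1, chi_2> = (1/4)[1*(1)*conj(1) + 1*(-I)*conj(-1) + 1*(-1)*conj(1) + 1*(I)*conj(-1)]
      = (1/4)[(1) + (I) + (-1) + (-I)] = 0/4 = 0
  <chi_2*chi_1, chi_3> = (1/4)[1*(1)*conj(1) + 1*(-I)*conj(-I) + 1*(-1)*conj(-1) + 1*(I)*conj(I)]
      = (1/4)[(1) + (1) + (1) + (1)] = 4/4 = 1
(Exp terms are combined using exp(i*s)*conj(exp(i*t)) = exp(i*(s-t)), and sums of them are collapsed using the identity that for every m > 1 the m distinct m-th roots of unity sum to 0, e.g. 1 + exp(2*I*pi/3) + exp(-2*I*pi/3) = 0.)
Hence the multiplicities are chi_3: 1. Dimension check: dim(chi_2)*dim(chi_1) = 1*1 = 1 and sum (mult * dim) = 1*1 = 1.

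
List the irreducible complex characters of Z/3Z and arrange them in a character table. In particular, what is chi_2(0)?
Character table of Z/3Z (irreps indexed chi_0,...,chi_2 with chi_k(m) = zeta_3^(k*m), zeta_3 = exp(2*pi*i/3)):
  irrep \ class  {0} (size 1)  {1} (size 1)    {2} (size 1)  
  chi_0          1             1               1             
  chi_1          1             exp(2*I*pi/3)   exp(-2*I*pi/3)
  chi_2          1             exp(-2*I*pi/3)  exp(2*I*pi/3) 

Spot check: chi_2(0) = zeta_3^(2*0) = zeta_3^0 = 1.

Explanation: Z/3Z is abelian, so all 3 irreducible complex representations are 1-dimensional. They are given by chi_k(m) = zeta_3^(k*m) for k = 0,...,2. Row orthogonality: sum_m chi_k(m) conj(chi_l(m)) = 3 * [k = l].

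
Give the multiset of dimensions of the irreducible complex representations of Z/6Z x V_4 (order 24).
Dimensions: 1, 1, 1, 1, 1, 1, 1, 1, 1, 1, 1, 1, 1, 1, 1, 1, 1, 1, 1, 1, 1, 1, 1, 1

Why: There are 24 irreducibles (= number of conjugacy classes). Their dimensions d_i satisfy sum d_i^2 = |G| = 24: 1 + 1 + 1 + 1 + 1 + 1 + 1 + 1 + 1 + 1 + 1 + 1 + 1 + 1 + 1 + 1 + 1 + 1 + 1 + 1 + 1 + 1 + 1 + 1 = 24. (For the product with Z/6Z: each of the 6 1-dim characters of Z/6Z tensors with each irrep of V_4, giving 6 copies of each V_4-dimension.)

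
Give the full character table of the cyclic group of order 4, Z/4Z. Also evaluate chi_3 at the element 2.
Character table of Z/4Z (irreps indexed chi_0,...,chi_3 with chi_k(m) = zeta_4^(k*m), zeta_4 = exp(2*pi*i/4)):
  irrep \ class  {0} (size 1)  {1} (size 1)  {2} (size 1)  {3} (size 1)
  chi_0          1             1             1             1           
  chi_1          1             I             -1            -I          
  chi_2          1             -1            1             -1          
  chi_3          1             -I            -1            I           

Spot check: chi_3(2) = zeta_4^(3*2) = zeta_4^6 = -1.

Explanation: Z/4Z is abelian, so all 4 irreducible complex representations are 1-dimensional. They are given by chi_k(m) = zeta_4^(k*m) for k = 0,...,3. Row orthogonality: sum_m chi_k(m) conj(chi_l(m)) = 4 * [k = l].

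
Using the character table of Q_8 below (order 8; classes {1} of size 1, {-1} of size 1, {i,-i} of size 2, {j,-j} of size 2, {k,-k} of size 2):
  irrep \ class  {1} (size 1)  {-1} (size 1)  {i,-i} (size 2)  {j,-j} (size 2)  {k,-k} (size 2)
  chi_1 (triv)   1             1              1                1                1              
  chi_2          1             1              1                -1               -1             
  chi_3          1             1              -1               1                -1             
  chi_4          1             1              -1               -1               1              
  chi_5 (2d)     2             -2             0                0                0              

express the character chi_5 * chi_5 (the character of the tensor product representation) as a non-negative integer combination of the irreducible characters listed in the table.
chi_5 tensor chi_5 = chi_1 + chi_2 + chi_3 + chi_4 (all other irreducibles have multiplicity 0).

Working: The character of a tensor product is the pointwise product (chi_5 * chi_5)(C) = chi_5(C) * chi_5(C):
  {1}: (2)*(2), {-1}: (-2)*(-2), {i,-i}: (0)*(0), {j,-j}: (0)*(0), {k,-k}: (0)*(0)
so (chi_5 * chi_5) takes values
  {1} -> 4, {-1} -> 4, {i,-i} -> 0, {j,-j} -> 0, {k,-k} -> 0.
Now take the inner product of this character with each irreducible chi from the table, <chi_5*chi_5, chi> = (1/8) sum_C |C| (chi_5*chi_5)(C) conj(chi(C)):
  <chi_5*chi_5, chi_1> = (1/8)[1*(4)*conj(1) + 1*(4)*conj(1) + 2*(0)*conj(1) + 2*(0)*conj(1) + 2*(0)*conj(1)]
      = (1/8)[(4) + (4) + (0) + (0) + (0)] = 8/8 = 1
  <chi_5*chi_5, chi_2> = (1/8)[1*(4)*conj(1) + 1*(4)*conj(1) + 2*(0)*conj(1) + 2*(0)*conj(-1) + 2*(0)*conj(-1)]
      = (1/8)[(4) + (4) + (0) + (0) + (0)] = 8/8 = 1
  <chi_5*chi_5, chi_3> = (1/8)[1*(4)*conj(1) + 1*(4)*conj(1) + 2*(0)*conj(-1) + 2*(0)*conj(1) + 2*(0)*conj(-1)]
      = (1/8)[(4) + (4) + (0) + (0) + (0)] = 8/8 = 1
  <chi_5*chi_5, chi_4> = (1/8)[1*(4)*conj(1) + 1*(4)*conj(1) + 2*(0)*conj(-1) + 2*(0)*conj(-1) + 2*(0)*conj(1)]
      = (1/8)[(4) + (4) + (0) + (0) + (0)] = 8/8 = 1
  <chi_5*chi_5, chi_5> = (1/8)[1*(4)*conj(2) + 1*(4)*conj(-2) + 2*(0)*conj(0) + 2*(0)*conj(0) + 2*(0)*conj(0)]
      = (1/8)[(8) + (-8) + (0) + (0) + (0)] = 0/8 = 0
Hence the multiplicities are chi_1: 1, chi_2: 1, chi_3: 1, chi_4: 1. Dimension check: dim(chi_5)*dim(chi_5) = 2*2 = 4 and sum (mult * dim) = 1*1 + 1*1 + 1*1 + 1*1 = 4.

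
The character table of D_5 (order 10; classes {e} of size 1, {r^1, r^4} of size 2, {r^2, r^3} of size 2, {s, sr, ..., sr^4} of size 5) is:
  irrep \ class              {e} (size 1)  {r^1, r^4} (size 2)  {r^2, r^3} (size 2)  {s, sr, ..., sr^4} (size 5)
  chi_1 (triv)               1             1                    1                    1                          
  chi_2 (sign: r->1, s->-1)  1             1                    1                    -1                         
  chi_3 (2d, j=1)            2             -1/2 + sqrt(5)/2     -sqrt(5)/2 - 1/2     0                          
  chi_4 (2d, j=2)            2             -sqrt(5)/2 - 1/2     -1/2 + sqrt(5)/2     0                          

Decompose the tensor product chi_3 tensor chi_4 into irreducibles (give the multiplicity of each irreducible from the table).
chi_3 tensor chi_4 = chi_3 + chi_4 (all other irreducibles have multiplicity 0).

Solution. The character of a tensor product is the pointwise product (chi_3 * chi_4)(C) = chi_3(C) * chi_4(C):
  {e}: (2)*(2), {r^1, r^4}: (-1/2 + sqrt(5)/2)*(-sqrt(5)/2 - 1/2), {r^2, r^3}: (-sqrt(5)/2 - 1/2)*(-1/2 + sqrt(5)/2), {s, sr, ..., sr^4}: (0)*(0)
so (chi_3 * chi_4) takes values
  {e} -> 4, {r^1, r^4} -> -1, {r^2, r^3} -> -1, {s, sr, ..., sr^4} -> 0.
Now take the inner product of this character with each irreducible chi from the table, <chi_3*chi_4, chi> = (1/10) sum_C |C| (chi_3*chi_4)(C) conj(chi(C)):
  <chi_3*chi_4, chi_1> = (1/10)[1*(4)*conj(1) + 2*(-1)*conj(1) + 2*(-1)*conj(1) + 5*(0)*conj(1)]
      = (1/10)[(4) + (-2) + (-2) + (0)] = 0/10 = 0
  <chi_3*chi_4, chi_2> = (1/10)[1*(4)*conj(1) + 2*(-1)*conj(1) + 2*(-1)*conj(1) + 5*(0)*conj(-1)]
      = (1/10)[(4) + (-2) + (-2) + (0)] = 0/10 = 0
  <chi_3*chi_4, chi_3> = (1/10)[1*(4)*conj(2) + 2*(-1)*conj(-1/2 + sqrt(5)/2) + 2*(-1)*conj(-sqrt(5)/2 - 1/2) + 5*(0)*conj(0)]
      = (1/10)[(8) + (1 - sqrt(5)) + (1 + sqrt(5)) + (0)] = 10/10 = 1
  <chi_3*chi_4, chi_4> = (1/10)[1*(4)*conj(2) + 2*(-1)*conj(-sqrt(5)/2 - 1/2) + 2*(-1)*conj(-1/2 + sqrt(5)/2) + 5*(0)*conj(0)]
      = (1/10)[(8) + (1 + sqrt(5)) + (1 - sqrt(5)) + (0)] = 10/10 = 1
Hence the multiplicities are chi_3: 1, chi_4: 1. Dimension check: dim(chi_3)*dim(chi_4) = 2*2 = 4 and sum (mult * dim) = 1*2 + 1*2 = 4.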